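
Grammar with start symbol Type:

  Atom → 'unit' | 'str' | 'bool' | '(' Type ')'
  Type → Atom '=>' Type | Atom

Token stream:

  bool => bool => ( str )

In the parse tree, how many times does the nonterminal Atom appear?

4

[Type [Atom bool] => [Type [Atom bool] => [Type [Atom ( [Type [Atom str]] )]]]]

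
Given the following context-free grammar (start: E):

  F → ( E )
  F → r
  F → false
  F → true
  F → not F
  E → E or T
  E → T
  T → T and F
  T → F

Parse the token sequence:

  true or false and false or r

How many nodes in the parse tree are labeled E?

[E [E [E [T [F true]]] or [T [T [F false]] and [F false]]] or [T [F r]]]

3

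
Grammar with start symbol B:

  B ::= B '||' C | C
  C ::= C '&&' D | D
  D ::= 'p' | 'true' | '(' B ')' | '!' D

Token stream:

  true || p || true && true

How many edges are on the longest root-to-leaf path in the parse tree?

[B [B [B [C [D true]]] || [C [D p]]] || [C [C [D true]] && [D true]]]

5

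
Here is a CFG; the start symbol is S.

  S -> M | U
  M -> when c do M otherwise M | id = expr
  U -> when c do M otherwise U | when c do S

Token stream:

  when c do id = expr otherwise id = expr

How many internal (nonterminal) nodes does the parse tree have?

[S [M when c do [M id = expr] otherwise [M id = expr]]]

4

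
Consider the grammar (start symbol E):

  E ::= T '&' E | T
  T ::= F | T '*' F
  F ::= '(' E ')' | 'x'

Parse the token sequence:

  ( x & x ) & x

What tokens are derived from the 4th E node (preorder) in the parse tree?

[E [T [F ( [E [T [F x]] & [E [T [F x]]]] )]] & [E [T [F x]]]]

x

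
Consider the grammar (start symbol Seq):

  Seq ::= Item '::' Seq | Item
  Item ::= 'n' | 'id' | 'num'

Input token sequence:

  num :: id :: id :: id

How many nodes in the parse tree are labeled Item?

[Seq [Item num] :: [Seq [Item id] :: [Seq [Item id] :: [Seq [Item id]]]]]

4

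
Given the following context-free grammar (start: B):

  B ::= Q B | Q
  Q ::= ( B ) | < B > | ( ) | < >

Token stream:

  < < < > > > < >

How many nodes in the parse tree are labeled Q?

[B [Q < [B [Q < [B [Q < >]] >]] >] [B [Q < >]]]

4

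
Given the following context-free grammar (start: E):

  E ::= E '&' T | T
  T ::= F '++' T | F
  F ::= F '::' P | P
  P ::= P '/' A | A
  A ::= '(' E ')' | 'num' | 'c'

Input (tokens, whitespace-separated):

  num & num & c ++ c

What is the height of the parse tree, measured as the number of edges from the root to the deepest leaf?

[E [E [E [T [F [P [A num]]]]] & [T [F [P [A num]]]]] & [T [F [P [A c]]] ++ [T [F [P [A c]]]]]]

7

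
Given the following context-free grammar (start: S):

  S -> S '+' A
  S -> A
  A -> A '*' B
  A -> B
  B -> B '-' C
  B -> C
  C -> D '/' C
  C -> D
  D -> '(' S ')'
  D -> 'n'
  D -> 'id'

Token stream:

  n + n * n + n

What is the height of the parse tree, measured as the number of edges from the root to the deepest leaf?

[S [S [S [A [B [C [D n]]]]] + [A [A [B [C [D n]]]] * [B [C [D n]]]]] + [A [B [C [D n]]]]]

7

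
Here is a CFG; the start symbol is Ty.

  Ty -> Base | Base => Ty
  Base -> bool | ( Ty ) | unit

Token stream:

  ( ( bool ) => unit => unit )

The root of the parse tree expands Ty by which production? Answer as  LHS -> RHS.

Ty -> Base

[Ty [Base ( [Ty [Base ( [Ty [Base bool]] )] => [Ty [Base unit] => [Ty [Base unit]]]] )]]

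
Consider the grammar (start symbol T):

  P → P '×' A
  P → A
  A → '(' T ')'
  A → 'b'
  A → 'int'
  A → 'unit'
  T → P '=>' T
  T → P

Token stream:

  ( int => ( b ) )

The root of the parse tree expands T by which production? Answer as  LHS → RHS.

T → P

[T [P [A ( [T [P [A int]] => [T [P [A ( [T [P [A b]]] )]]]] )]]]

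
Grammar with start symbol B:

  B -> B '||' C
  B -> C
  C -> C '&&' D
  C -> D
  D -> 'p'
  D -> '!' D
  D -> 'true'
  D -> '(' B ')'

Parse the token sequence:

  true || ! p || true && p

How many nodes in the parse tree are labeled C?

4

[B [B [B [C [D true]]] || [C [D ! [D p]]]] || [C [C [D true]] && [D p]]]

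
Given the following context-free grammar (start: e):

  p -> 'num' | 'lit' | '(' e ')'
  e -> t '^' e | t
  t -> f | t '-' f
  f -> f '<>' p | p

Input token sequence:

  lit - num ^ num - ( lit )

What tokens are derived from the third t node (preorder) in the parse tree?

[e [t [t [f [p lit]]] - [f [p num]]] ^ [e [t [t [f [p num]]] - [f [p ( [e [t [f [p lit]]]] )]]]]]

num - ( lit )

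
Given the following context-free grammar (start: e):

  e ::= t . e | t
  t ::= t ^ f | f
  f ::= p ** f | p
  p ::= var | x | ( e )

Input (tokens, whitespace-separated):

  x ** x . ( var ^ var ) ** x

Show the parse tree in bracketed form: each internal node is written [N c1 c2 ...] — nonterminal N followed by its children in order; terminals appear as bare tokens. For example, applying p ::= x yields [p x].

e
t . e
f . e
p ** f . e
x ** f . e
x ** p . e
x ** x . e
x ** x . t
x ** x . f
x ** x . p ** f
x ** x . ( e ) ** f
x ** x . ( t ) ** f
x ** x . ( t ^ f ) ** f
x ** x . ( f ^ f ) ** f
x ** x . ( p ^ f ) ** f
x ** x . ( var ^ f ) ** f
x ** x . ( var ^ p ) ** f
x ** x . ( var ^ var ) ** f
x ** x . ( var ^ var ) ** p
x ** x . ( var ^ var ) ** x

[e [t [f [p x] ** [f [p x]]]] . [e [t [f [p ( [e [t [t [f [p var]]] ^ [f [p var]]]] )] ** [f [p x]]]]]]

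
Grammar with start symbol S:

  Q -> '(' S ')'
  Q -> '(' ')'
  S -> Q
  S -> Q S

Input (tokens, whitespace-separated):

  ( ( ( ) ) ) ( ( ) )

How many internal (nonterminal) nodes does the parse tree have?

10

[S [Q ( [S [Q ( [S [Q ( )]] )]] )] [S [Q ( [S [Q ( )]] )]]]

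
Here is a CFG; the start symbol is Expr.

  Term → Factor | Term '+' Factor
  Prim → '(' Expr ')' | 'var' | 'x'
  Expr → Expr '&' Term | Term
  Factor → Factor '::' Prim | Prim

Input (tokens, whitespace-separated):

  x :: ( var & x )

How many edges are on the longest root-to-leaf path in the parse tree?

9

[Expr [Term [Factor [Factor [Prim x]] :: [Prim ( [Expr [Expr [Term [Factor [Prim var]]]] & [Term [Factor [Prim x]]]] )]]]]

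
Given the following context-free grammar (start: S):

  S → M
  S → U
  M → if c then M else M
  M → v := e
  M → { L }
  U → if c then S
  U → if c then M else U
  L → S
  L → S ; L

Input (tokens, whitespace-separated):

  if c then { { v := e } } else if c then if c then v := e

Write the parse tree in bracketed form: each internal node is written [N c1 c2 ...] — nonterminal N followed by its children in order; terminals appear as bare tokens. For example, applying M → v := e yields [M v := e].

S
U
if c then M else U
if c then { L } else U
if c then { S } else U
if c then { M } else U
if c then { { L } } else U
if c then { { S } } else U
if c then { { M } } else U
if c then { { v := e } } else U
if c then { { v := e } } else if c then S
if c then { { v := e } } else if c then U
if c then { { v := e } } else if c then if c then S
if c then { { v := e } } else if c then if c then M
if c then { { v := e } } else if c then if c then v := e

[S [U if c then [M { [L [S [M { [L [S [M v := e]]] }]]] }] else [U if c then [S [U if c then [S [M v := e]]]]]]]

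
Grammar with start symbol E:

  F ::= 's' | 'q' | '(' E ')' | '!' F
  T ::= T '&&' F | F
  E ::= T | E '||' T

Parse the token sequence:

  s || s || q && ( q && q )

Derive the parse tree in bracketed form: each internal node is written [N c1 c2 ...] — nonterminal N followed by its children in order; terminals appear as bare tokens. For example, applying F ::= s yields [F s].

E
E || T
E || T || T
T || T || T
F || T || T
s || T || T
s || F || T
s || s || T
s || s || T && F
s || s || F && F
s || s || q && F
s || s || q && ( E )
s || s || q && ( T )
s || s || q && ( T && F )
s || s || q && ( F && F )
s || s || q && ( q && F )
s || s || q && ( q && q )

[E [E [E [T [F s]]] || [T [F s]]] || [T [T [F q]] && [F ( [E [T [T [F q]] && [F q]]] )]]]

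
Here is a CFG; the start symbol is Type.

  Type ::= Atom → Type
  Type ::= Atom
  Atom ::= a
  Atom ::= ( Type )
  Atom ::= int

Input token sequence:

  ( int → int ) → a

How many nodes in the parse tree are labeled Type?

[Type [Atom ( [Type [Atom int] → [Type [Atom int]]] )] → [Type [Atom a]]]

4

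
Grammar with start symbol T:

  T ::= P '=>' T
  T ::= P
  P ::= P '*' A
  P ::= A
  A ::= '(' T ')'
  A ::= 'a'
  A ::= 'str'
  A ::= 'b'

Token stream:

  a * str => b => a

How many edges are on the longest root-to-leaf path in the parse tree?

[T [P [P [A a]] * [A str]] => [T [P [A b]] => [T [P [A a]]]]]

5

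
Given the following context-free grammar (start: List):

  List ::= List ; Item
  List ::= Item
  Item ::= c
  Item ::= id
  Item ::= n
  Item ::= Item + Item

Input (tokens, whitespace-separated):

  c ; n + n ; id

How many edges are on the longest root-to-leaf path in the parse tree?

[List [List [List [Item c]] ; [Item [Item n] + [Item n]]] ; [Item id]]

4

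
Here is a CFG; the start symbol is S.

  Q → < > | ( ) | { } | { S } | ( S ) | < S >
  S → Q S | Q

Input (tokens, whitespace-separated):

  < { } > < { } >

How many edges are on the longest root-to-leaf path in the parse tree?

[S [Q < [S [Q { }]] >] [S [Q < [S [Q { }]] >]]]

5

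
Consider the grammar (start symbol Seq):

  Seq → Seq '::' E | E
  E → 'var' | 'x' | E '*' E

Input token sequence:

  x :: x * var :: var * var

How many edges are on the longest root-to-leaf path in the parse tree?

4

[Seq [Seq [Seq [E x]] :: [E [E x] * [E var]]] :: [E [E var] * [E var]]]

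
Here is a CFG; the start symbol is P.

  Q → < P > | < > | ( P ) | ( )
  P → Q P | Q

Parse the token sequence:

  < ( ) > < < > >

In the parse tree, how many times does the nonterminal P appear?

4

[P [Q < [P [Q ( )]] >] [P [Q < [P [Q < >]] >]]]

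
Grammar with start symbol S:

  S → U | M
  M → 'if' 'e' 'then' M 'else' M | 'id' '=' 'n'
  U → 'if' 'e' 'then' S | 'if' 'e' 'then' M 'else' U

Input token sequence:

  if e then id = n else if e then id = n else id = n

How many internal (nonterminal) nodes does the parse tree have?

[S [M if e then [M id = n] else [M if e then [M id = n] else [M id = n]]]]

6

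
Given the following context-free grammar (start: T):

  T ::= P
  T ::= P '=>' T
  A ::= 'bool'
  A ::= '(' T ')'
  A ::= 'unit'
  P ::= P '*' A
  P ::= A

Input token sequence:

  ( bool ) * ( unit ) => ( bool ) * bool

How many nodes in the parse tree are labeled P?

7

[T [P [P [A ( [T [P [A bool]]] )]] * [A ( [T [P [A unit]]] )]] => [T [P [P [A ( [T [P [A bool]]] )]] * [A bool]]]]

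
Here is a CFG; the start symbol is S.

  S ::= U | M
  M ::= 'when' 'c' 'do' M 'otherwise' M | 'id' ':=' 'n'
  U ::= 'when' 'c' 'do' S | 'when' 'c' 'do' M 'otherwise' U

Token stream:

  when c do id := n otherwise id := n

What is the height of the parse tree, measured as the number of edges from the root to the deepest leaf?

3

[S [M when c do [M id := n] otherwise [M id := n]]]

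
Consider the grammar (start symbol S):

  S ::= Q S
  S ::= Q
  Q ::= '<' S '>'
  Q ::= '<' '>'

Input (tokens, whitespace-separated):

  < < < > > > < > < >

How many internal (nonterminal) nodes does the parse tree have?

[S [Q < [S [Q < [S [Q < >]] >]] >] [S [Q < >] [S [Q < >]]]]

10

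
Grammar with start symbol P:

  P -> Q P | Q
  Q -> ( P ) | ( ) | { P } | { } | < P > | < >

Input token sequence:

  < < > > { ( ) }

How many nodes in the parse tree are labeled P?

4

[P [Q < [P [Q < >]] >] [P [Q { [P [Q ( )]] }]]]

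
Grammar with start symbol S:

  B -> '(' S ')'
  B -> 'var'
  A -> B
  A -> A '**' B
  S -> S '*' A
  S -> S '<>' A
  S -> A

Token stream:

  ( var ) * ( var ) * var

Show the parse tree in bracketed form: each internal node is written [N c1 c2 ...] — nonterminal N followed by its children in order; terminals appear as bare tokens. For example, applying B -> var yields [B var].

[S [S [S [A [B ( [S [A [B var]]] )]]] * [A [B ( [S [A [B var]]] )]]] * [A [B var]]]

S
S * A
S * A * A
A * A * A
B * A * A
( S ) * A * A
( A ) * A * A
( B ) * A * A
( var ) * A * A
( var ) * B * A
( var ) * ( S ) * A
( var ) * ( A ) * A
( var ) * ( B ) * A
( var ) * ( var ) * A
( var ) * ( var ) * B
( var ) * ( var ) * var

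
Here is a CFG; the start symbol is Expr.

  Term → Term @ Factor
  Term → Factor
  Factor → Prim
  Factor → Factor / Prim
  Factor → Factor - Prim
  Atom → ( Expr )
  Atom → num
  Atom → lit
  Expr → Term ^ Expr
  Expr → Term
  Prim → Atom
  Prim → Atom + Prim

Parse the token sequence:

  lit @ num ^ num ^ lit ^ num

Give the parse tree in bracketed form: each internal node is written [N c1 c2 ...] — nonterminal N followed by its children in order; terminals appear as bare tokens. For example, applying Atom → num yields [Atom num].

[Expr [Term [Term [Factor [Prim [Atom lit]]]] @ [Factor [Prim [Atom num]]]] ^ [Expr [Term [Factor [Prim [Atom num]]]] ^ [Expr [Term [Factor [Prim [Atom lit]]]] ^ [Expr [Term [Factor [Prim [Atom num]]]]]]]]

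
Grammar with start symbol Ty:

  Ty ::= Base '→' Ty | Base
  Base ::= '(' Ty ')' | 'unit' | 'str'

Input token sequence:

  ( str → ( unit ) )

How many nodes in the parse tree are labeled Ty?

[Ty [Base ( [Ty [Base str] → [Ty [Base ( [Ty [Base unit]] )]]] )]]

4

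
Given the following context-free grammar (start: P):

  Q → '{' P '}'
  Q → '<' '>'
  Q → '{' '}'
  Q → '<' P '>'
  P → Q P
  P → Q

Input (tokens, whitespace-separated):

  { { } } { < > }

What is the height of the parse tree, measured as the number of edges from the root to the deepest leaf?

5

[P [Q { [P [Q { }]] }] [P [Q { [P [Q < >]] }]]]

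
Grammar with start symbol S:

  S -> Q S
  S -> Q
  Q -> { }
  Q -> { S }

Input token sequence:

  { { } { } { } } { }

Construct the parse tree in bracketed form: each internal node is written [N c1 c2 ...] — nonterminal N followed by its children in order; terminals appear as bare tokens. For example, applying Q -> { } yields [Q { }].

[S [Q { [S [Q { }] [S [Q { }] [S [Q { }]]]] }] [S [Q { }]]]

S
Q S
{ S } S
{ Q S } S
{ { } S } S
{ { } Q S } S
{ { } { } S } S
{ { } { } Q } S
{ { } { } { } } S
{ { } { } { } } Q
{ { } { } { } } { }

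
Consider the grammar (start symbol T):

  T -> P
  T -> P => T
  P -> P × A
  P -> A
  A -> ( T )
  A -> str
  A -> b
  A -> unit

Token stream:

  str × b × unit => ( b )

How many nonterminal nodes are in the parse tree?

[T [P [P [P [A str]] × [A b]] × [A unit]] => [T [P [A ( [T [P [A b]]] )]]]]

13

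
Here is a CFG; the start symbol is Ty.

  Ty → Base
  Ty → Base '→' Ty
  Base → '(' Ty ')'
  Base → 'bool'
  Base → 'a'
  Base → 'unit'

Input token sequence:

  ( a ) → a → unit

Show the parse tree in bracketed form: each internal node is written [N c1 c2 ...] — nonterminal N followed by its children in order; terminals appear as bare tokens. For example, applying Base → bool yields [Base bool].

Ty
Base → Ty
( Ty ) → Ty
( Base ) → Ty
( a ) → Ty
( a ) → Base → Ty
( a ) → a → Ty
( a ) → a → Base
( a ) → a → unit

[Ty [Base ( [Ty [Base a]] )] → [Ty [Base a] → [Ty [Base unit]]]]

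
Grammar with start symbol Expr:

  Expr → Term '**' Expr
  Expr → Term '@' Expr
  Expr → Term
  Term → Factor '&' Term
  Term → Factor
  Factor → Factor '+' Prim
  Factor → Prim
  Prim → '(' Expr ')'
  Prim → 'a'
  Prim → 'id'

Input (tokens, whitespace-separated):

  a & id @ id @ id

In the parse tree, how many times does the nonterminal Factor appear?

4

[Expr [Term [Factor [Prim a]] & [Term [Factor [Prim id]]]] @ [Expr [Term [Factor [Prim id]]] @ [Expr [Term [Factor [Prim id]]]]]]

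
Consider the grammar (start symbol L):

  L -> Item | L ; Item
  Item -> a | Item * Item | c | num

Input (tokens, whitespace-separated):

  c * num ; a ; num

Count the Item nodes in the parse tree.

5

[L [L [L [Item [Item c] * [Item num]]] ; [Item a]] ; [Item num]]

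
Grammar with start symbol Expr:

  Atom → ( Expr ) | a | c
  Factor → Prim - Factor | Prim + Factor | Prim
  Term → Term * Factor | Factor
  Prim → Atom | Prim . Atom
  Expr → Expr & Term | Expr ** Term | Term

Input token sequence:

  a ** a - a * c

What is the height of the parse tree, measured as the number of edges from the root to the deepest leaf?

[Expr [Expr [Term [Factor [Prim [Atom a]]]]] ** [Term [Term [Factor [Prim [Atom a]] - [Factor [Prim [Atom a]]]]] * [Factor [Prim [Atom c]]]]]

7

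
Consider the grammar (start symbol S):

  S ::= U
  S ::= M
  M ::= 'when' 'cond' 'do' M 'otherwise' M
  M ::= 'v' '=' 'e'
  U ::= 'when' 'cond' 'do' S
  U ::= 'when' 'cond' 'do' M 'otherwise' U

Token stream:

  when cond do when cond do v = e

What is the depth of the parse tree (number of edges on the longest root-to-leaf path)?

[S [U when cond do [S [U when cond do [S [M v = e]]]]]]

6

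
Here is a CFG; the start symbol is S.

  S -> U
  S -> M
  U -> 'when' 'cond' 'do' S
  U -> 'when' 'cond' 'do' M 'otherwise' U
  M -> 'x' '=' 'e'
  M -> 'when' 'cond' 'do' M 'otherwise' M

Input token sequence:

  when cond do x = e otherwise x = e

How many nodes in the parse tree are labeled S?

1

[S [M when cond do [M x = e] otherwise [M x = e]]]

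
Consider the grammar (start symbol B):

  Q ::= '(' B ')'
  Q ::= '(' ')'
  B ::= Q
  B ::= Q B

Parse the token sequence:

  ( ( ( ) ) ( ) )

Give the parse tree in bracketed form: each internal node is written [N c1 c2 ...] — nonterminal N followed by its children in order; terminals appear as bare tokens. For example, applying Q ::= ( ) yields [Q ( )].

B
Q
( B )
( Q B )
( ( B ) B )
( ( Q ) B )
( ( ( ) ) B )
( ( ( ) ) Q )
( ( ( ) ) ( ) )

[B [Q ( [B [Q ( [B [Q ( )]] )] [B [Q ( )]]] )]]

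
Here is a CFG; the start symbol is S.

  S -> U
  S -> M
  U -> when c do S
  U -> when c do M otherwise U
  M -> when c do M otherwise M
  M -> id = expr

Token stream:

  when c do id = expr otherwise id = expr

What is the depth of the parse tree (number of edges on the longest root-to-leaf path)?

[S [M when c do [M id = expr] otherwise [M id = expr]]]

3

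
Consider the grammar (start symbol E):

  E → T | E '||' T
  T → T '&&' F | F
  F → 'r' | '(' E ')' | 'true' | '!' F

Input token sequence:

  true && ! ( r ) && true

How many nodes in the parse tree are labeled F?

5

[E [T [T [T [F true]] && [F ! [F ( [E [T [F r]]] )]]] && [F true]]]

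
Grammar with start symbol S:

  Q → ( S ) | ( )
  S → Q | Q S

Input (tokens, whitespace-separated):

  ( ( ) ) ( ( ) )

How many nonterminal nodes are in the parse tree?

8

[S [Q ( [S [Q ( )]] )] [S [Q ( [S [Q ( )]] )]]]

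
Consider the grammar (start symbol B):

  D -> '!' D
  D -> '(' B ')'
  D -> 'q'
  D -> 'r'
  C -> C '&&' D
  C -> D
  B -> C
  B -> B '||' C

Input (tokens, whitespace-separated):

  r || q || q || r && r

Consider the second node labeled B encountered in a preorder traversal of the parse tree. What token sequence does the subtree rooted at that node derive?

[B [B [B [B [C [D r]]] || [C [D q]]] || [C [D q]]] || [C [C [D r]] && [D r]]]

r || q || q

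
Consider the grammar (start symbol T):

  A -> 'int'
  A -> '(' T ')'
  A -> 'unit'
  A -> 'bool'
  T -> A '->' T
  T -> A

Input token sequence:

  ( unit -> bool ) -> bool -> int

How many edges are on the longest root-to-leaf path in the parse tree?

5

[T [A ( [T [A unit] -> [T [A bool]]] )] -> [T [A bool] -> [T [A int]]]]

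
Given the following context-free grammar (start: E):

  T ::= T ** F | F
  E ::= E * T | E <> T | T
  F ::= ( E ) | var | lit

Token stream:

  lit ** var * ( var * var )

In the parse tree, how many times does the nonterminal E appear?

[E [E [T [T [F lit]] ** [F var]]] * [T [F ( [E [E [T [F var]]] * [T [F var]]] )]]]

4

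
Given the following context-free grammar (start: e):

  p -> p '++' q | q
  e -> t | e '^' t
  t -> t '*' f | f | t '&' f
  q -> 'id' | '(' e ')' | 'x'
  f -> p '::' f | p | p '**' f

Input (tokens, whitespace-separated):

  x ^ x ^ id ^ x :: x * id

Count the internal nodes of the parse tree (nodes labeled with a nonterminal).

[e [e [e [e [t [f [p [q x]]]]] ^ [t [f [p [q x]]]]] ^ [t [f [p [q id]]]]] ^ [t [t [f [p [q x]] :: [f [p [q x]]]]] * [f [p [q id]]]]]

27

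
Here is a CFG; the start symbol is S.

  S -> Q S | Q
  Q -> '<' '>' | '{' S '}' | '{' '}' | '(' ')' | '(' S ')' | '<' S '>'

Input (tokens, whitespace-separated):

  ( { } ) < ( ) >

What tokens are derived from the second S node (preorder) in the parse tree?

{ }

[S [Q ( [S [Q { }]] )] [S [Q < [S [Q ( )]] >]]]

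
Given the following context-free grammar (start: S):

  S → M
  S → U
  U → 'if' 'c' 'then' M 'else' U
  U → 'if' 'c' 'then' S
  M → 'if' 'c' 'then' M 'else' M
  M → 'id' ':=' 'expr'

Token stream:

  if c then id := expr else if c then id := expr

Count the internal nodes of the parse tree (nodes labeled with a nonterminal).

6

[S [U if c then [M id := expr] else [U if c then [S [M id := expr]]]]]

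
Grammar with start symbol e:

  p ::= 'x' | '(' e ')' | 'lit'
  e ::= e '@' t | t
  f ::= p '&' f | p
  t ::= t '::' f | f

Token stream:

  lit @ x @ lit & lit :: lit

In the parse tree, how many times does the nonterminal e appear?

[e [e [e [t [f [p lit]]]] @ [t [f [p x]]]] @ [t [t [f [p lit] & [f [p lit]]]] :: [f [p lit]]]]

3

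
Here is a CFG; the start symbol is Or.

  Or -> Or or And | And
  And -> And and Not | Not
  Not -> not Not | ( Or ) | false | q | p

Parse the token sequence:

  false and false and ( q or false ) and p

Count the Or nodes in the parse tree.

[Or [And [And [And [And [Not false]] and [Not false]] and [Not ( [Or [Or [And [Not q]]] or [And [Not false]]] )]] and [Not p]]]

3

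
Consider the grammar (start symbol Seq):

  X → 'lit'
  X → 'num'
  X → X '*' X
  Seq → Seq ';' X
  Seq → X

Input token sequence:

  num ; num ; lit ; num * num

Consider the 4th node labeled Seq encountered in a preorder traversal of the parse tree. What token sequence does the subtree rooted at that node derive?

[Seq [Seq [Seq [Seq [X num]] ; [X num]] ; [X lit]] ; [X [X num] * [X num]]]

num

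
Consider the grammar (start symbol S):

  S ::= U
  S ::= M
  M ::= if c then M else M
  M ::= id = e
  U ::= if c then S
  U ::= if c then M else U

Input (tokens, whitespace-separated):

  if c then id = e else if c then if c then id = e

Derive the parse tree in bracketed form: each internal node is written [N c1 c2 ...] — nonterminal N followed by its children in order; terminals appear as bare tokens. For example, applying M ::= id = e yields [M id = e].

[S [U if c then [M id = e] else [U if c then [S [U if c then [S [M id = e]]]]]]]

S
U
if c then M else U
if c then id = e else U
if c then id = e else if c then S
if c then id = e else if c then U
if c then id = e else if c then if c then S
if c then id = e else if c then if c then M
if c then id = e else if c then if c then id = e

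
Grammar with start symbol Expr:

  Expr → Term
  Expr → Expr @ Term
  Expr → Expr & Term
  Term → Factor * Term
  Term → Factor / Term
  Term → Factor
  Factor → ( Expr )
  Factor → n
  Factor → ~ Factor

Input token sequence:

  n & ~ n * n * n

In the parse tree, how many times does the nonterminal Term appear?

[Expr [Expr [Term [Factor n]]] & [Term [Factor ~ [Factor n]] * [Term [Factor n] * [Term [Factor n]]]]]

4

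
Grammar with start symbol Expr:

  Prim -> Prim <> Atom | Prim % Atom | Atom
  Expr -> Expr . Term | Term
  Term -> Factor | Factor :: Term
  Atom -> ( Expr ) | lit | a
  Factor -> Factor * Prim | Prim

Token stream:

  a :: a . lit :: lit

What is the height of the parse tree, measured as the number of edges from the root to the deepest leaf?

[Expr [Expr [Term [Factor [Prim [Atom a]]] :: [Term [Factor [Prim [Atom a]]]]]] . [Term [Factor [Prim [Atom lit]]] :: [Term [Factor [Prim [Atom lit]]]]]]

7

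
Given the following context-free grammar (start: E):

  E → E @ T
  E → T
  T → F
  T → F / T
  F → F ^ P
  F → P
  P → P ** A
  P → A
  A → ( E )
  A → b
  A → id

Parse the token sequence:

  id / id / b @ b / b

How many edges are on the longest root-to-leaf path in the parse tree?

[E [E [T [F [P [A id]]] / [T [F [P [A id]]] / [T [F [P [A b]]]]]]] @ [T [F [P [A b]]] / [T [F [P [A b]]]]]]

8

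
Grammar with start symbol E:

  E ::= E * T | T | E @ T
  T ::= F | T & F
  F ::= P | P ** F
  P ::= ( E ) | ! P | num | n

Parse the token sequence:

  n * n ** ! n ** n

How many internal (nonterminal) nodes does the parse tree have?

13

[E [E [T [F [P n]]]] * [T [F [P n] ** [F [P ! [P n]] ** [F [P n]]]]]]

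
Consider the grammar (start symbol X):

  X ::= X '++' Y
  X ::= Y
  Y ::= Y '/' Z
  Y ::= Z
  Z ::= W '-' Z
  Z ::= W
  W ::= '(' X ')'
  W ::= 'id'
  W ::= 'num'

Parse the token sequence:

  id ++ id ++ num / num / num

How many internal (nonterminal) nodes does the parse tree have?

[X [X [X [Y [Z [W id]]]] ++ [Y [Z [W id]]]] ++ [Y [Y [Y [Z [W num]]] / [Z [W num]]] / [Z [W num]]]]

18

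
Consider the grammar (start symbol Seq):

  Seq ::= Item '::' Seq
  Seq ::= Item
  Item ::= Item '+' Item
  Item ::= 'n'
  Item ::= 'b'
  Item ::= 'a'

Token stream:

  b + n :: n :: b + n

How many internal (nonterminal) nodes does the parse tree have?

10

[Seq [Item [Item b] + [Item n]] :: [Seq [Item n] :: [Seq [Item [Item b] + [Item n]]]]]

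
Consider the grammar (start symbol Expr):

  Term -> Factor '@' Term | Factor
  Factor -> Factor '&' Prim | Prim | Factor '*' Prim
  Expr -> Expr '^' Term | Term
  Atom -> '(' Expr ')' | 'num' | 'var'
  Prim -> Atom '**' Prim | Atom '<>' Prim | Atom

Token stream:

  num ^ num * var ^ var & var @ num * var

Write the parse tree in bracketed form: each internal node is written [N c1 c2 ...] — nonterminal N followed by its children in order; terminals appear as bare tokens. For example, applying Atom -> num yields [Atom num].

[Expr [Expr [Expr [Term [Factor [Prim [Atom num]]]]] ^ [Term [Factor [Factor [Prim [Atom num]]] * [Prim [Atom var]]]]] ^ [Term [Factor [Factor [Prim [Atom var]]] & [Prim [Atom var]]] @ [Term [Factor [Factor [Prim [Atom num]]] * [Prim [Atom var]]]]]]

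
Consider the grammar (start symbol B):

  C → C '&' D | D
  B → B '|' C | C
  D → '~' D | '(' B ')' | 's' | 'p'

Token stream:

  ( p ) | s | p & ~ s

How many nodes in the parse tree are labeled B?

[B [B [B [C [D ( [B [C [D p]]] )]]] | [C [D s]]] | [C [C [D p]] & [D ~ [D s]]]]

4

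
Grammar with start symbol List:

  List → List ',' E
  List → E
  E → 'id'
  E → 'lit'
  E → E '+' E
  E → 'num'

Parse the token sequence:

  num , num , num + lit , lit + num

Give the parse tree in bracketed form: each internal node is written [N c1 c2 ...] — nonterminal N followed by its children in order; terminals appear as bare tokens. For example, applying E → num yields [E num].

[List [List [List [List [E num]] , [E num]] , [E [E num] + [E lit]]] , [E [E lit] + [E num]]]

List
List , E
List , E , E
List , E , E , E
E , E , E , E
num , E , E , E
num , num , E , E
num , num , E + E , E
num , num , num + E , E
num , num , num + lit , E
num , num , num + lit , E + E
num , num , num + lit , lit + E
num , num , num + lit , lit + num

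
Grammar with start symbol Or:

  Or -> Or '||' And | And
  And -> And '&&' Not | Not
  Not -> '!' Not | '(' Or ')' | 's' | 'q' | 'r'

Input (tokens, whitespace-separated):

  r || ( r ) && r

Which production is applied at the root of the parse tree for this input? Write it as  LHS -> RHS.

Or -> Or '||' And

[Or [Or [And [Not r]]] || [And [And [Not ( [Or [And [Not r]]] )]] && [Not r]]]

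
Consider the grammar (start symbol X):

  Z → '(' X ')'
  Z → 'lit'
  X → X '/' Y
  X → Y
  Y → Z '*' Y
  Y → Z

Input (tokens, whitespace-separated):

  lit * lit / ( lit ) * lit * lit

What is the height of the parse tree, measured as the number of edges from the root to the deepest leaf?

6

[X [X [Y [Z lit] * [Y [Z lit]]]] / [Y [Z ( [X [Y [Z lit]]] )] * [Y [Z lit] * [Y [Z lit]]]]]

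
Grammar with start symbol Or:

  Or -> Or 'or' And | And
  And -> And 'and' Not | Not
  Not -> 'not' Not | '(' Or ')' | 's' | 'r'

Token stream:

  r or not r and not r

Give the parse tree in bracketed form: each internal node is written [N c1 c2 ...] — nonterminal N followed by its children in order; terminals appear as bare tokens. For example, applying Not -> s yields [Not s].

Or
Or or And
And or And
Not or And
r or And
r or And and Not
r or Not and Not
r or not Not and Not
r or not r and Not
r or not r and not Not
r or not r and not r

[Or [Or [And [Not r]]] or [And [And [Not not [Not r]]] and [Not not [Not r]]]]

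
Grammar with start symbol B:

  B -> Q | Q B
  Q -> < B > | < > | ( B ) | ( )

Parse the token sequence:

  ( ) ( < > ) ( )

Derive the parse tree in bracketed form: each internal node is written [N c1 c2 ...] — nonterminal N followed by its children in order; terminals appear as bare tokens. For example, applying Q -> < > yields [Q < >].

[B [Q ( )] [B [Q ( [B [Q < >]] )] [B [Q ( )]]]]

B
Q B
( ) B
( ) Q B
( ) ( B ) B
( ) ( Q ) B
( ) ( < > ) B
( ) ( < > ) Q
( ) ( < > ) ( )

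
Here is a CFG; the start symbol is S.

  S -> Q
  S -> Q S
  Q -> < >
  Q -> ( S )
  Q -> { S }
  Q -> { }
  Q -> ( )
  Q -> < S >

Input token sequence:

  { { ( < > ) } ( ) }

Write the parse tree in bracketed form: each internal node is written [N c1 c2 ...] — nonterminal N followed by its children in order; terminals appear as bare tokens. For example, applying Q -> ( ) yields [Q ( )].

[S [Q { [S [Q { [S [Q ( [S [Q < >]] )]] }] [S [Q ( )]]] }]]

S
Q
{ S }
{ Q S }
{ { S } S }
{ { Q } S }
{ { ( S ) } S }
{ { ( Q ) } S }
{ { ( < > ) } S }
{ { ( < > ) } Q }
{ { ( < > ) } ( ) }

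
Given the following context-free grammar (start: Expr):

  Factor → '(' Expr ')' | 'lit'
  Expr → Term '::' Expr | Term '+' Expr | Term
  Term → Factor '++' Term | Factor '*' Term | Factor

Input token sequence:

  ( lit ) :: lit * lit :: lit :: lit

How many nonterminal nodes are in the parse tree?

[Expr [Term [Factor ( [Expr [Term [Factor lit]]] )]] :: [Expr [Term [Factor lit] * [Term [Factor lit]]] :: [Expr [Term [Factor lit]] :: [Expr [Term [Factor lit]]]]]]

17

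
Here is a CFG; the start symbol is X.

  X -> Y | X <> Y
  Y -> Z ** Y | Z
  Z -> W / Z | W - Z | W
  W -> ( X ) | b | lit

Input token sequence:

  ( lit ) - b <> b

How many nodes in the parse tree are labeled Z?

4

[X [X [Y [Z [W ( [X [Y [Z [W lit]]]] )] - [Z [W b]]]]] <> [Y [Z [W b]]]]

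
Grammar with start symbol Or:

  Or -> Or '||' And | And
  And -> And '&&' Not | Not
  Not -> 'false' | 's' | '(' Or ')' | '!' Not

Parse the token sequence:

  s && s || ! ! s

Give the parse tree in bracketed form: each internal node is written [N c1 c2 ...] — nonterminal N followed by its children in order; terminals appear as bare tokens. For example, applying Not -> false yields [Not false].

Or
Or || And
And || And
And && Not || And
Not && Not || And
s && Not || And
s && s || And
s && s || Not
s && s || ! Not
s && s || ! ! Not
s && s || ! ! s

[Or [Or [And [And [Not s]] && [Not s]]] || [And [Not ! [Not ! [Not s]]]]]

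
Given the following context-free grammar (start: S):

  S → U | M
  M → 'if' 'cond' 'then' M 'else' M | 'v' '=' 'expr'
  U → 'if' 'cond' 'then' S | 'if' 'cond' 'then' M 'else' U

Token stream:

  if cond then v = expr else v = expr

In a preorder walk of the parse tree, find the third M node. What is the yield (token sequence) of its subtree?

v = expr

[S [M if cond then [M v = expr] else [M v = expr]]]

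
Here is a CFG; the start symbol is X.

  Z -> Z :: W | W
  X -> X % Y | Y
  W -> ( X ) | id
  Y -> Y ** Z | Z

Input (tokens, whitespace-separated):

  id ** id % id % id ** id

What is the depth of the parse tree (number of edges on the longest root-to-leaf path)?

7

[X [X [X [Y [Y [Z [W id]]] ** [Z [W id]]]] % [Y [Z [W id]]]] % [Y [Y [Z [W id]]] ** [Z [W id]]]]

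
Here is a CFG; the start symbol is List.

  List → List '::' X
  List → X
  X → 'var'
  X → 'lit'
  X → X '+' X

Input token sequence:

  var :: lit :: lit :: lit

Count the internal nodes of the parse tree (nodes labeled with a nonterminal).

[List [List [List [List [X var]] :: [X lit]] :: [X lit]] :: [X lit]]

8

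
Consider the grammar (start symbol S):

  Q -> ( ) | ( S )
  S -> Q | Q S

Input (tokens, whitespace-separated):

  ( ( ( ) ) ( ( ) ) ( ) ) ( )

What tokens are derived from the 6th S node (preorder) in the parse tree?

[S [Q ( [S [Q ( [S [Q ( )]] )] [S [Q ( [S [Q ( )]] )] [S [Q ( )]]]] )] [S [Q ( )]]]

( )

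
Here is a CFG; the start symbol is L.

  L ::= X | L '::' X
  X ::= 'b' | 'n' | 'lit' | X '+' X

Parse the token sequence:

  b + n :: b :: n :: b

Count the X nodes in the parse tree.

[L [L [L [L [X [X b] + [X n]]] :: [X b]] :: [X n]] :: [X b]]

6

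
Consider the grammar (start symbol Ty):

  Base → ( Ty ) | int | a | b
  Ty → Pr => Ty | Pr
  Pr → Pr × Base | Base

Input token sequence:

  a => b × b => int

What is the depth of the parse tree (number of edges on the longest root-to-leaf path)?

5

[Ty [Pr [Base a]] => [Ty [Pr [Pr [Base b]] × [Base b]] => [Ty [Pr [Base int]]]]]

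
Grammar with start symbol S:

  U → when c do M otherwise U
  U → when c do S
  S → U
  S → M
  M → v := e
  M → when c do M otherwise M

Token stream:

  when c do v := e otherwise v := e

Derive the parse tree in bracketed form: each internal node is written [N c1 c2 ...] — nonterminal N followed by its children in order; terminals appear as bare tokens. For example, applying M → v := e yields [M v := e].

[S [M when c do [M v := e] otherwise [M v := e]]]

S
M
when c do M otherwise M
when c do v := e otherwise M
when c do v := e otherwise v := e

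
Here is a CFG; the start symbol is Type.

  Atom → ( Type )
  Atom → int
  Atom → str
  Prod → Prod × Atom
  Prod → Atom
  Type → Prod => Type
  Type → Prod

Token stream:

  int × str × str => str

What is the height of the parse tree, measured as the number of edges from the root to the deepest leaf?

[Type [Prod [Prod [Prod [Atom int]] × [Atom str]] × [Atom str]] => [Type [Prod [Atom str]]]]

5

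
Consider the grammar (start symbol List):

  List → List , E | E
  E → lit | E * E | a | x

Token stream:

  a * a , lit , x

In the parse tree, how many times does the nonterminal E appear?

[List [List [List [E [E a] * [E a]]] , [E lit]] , [E x]]

5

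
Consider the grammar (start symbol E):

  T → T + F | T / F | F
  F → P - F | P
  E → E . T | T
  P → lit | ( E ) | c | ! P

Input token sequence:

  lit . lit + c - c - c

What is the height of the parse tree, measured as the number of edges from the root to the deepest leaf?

6

[E [E [T [F [P lit]]]] . [T [T [F [P lit]]] + [F [P c] - [F [P c] - [F [P c]]]]]]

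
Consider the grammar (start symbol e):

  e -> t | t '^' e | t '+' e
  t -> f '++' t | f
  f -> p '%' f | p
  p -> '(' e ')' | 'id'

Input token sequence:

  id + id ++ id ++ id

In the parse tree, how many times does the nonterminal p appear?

[e [t [f [p id]]] + [e [t [f [p id]] ++ [t [f [p id]] ++ [t [f [p id]]]]]]]

4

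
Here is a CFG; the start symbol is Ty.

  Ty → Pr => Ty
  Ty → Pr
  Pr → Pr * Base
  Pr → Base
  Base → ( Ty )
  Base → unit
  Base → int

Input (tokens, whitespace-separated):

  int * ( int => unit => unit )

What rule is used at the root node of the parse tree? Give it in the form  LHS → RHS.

Ty → Pr

[Ty [Pr [Pr [Base int]] * [Base ( [Ty [Pr [Base int]] => [Ty [Pr [Base unit]] => [Ty [Pr [Base unit]]]]] )]]]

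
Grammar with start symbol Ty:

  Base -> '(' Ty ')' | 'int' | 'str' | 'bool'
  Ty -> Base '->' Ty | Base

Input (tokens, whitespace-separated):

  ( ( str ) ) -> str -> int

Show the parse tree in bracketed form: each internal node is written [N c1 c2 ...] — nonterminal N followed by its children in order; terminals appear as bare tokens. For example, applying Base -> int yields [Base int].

Ty
Base -> Ty
( Ty ) -> Ty
( Base ) -> Ty
( ( Ty ) ) -> Ty
( ( Base ) ) -> Ty
( ( str ) ) -> Ty
( ( str ) ) -> Base -> Ty
( ( str ) ) -> str -> Ty
( ( str ) ) -> str -> Base
( ( str ) ) -> str -> int

[Ty [Base ( [Ty [Base ( [Ty [Base str]] )]] )] -> [Ty [Base str] -> [Ty [Base int]]]]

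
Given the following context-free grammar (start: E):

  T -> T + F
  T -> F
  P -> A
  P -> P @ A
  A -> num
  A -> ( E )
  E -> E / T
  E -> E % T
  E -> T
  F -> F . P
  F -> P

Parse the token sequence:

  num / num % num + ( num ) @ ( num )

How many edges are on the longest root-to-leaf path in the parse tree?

[E [E [E [T [F [P [A num]]]]] / [T [F [P [A num]]]]] % [T [T [F [P [A num]]]] + [F [P [P [A ( [E [T [F [P [A num]]]]] )]] @ [A ( [E [T [F [P [A num]]]]] )]]]]]

11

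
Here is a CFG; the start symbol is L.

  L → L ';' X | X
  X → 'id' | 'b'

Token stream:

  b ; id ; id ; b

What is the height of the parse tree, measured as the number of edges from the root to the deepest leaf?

[L [L [L [L [X b]] ; [X id]] ; [X id]] ; [X b]]

5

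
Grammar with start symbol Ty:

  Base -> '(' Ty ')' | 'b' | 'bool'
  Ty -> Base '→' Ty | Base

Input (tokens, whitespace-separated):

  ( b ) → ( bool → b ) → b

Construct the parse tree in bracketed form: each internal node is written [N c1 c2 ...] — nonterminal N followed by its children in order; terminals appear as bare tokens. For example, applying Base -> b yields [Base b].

Ty
Base → Ty
( Ty ) → Ty
( Base ) → Ty
( b ) → Ty
( b ) → Base → Ty
( b ) → ( Ty ) → Ty
( b ) → ( Base → Ty ) → Ty
( b ) → ( bool → Ty ) → Ty
( b ) → ( bool → Base ) → Ty
( b ) → ( bool → b ) → Ty
( b ) → ( bool → b ) → Base
( b ) → ( bool → b ) → b

[Ty [Base ( [Ty [Base b]] )] → [Ty [Base ( [Ty [Base bool] → [Ty [Base b]]] )] → [Ty [Base b]]]]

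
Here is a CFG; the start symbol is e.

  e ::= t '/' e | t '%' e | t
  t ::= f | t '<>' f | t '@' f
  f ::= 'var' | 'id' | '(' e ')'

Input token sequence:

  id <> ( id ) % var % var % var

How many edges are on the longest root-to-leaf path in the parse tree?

[e [t [t [f id]] <> [f ( [e [t [f id]]] )]] % [e [t [f var]] % [e [t [f var]] % [e [t [f var]]]]]]

6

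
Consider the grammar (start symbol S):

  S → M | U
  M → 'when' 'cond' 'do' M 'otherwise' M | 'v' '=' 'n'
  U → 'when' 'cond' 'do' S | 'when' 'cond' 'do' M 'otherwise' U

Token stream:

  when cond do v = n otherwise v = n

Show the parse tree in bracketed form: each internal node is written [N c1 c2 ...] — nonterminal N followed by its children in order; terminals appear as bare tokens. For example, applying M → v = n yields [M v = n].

S
M
when cond do M otherwise M
when cond do v = n otherwise M
when cond do v = n otherwise v = n

[S [M when cond do [M v = n] otherwise [M v = n]]]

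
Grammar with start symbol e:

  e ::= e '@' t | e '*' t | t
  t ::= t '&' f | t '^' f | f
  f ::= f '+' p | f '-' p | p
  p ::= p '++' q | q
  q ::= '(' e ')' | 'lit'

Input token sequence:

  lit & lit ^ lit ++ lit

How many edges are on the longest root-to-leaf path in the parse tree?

7

[e [t [t [t [f [p [q lit]]]] & [f [p [q lit]]]] ^ [f [p [p [q lit]] ++ [q lit]]]]]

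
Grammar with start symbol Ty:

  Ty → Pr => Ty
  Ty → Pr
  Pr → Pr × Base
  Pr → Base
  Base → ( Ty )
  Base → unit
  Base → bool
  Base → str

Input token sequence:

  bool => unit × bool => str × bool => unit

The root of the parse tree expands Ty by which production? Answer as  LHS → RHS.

Ty → Pr => Ty

[Ty [Pr [Base bool]] => [Ty [Pr [Pr [Base unit]] × [Base bool]] => [Ty [Pr [Pr [Base str]] × [Base bool]] => [Ty [Pr [Base unit]]]]]]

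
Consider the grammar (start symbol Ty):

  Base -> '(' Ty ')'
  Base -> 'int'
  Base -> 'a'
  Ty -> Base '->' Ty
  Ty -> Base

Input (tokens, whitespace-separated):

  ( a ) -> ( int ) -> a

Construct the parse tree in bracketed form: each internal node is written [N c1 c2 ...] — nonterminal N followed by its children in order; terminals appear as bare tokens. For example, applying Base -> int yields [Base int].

Ty
Base -> Ty
( Ty ) -> Ty
( Base ) -> Ty
( a ) -> Ty
( a ) -> Base -> Ty
( a ) -> ( Ty ) -> Ty
( a ) -> ( Base ) -> Ty
( a ) -> ( int ) -> Ty
( a ) -> ( int ) -> Base
( a ) -> ( int ) -> a

[Ty [Base ( [Ty [Base a]] )] -> [Ty [Base ( [Ty [Base int]] )] -> [Ty [Base a]]]]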